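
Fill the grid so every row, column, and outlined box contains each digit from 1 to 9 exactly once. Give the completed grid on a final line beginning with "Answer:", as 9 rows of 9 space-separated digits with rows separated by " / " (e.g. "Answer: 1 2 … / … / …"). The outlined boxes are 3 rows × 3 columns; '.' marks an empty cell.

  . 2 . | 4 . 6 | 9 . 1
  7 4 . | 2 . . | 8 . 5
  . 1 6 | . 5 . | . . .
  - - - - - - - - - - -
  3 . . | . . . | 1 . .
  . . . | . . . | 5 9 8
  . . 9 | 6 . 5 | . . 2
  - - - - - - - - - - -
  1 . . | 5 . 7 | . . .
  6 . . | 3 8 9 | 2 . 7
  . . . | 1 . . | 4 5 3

Step 1. [r5c4∈{7}] nothing but 7 survives at r5c4, so r5c4=7.
Step 2. [r7c5∈{2,4,6}] 4 has one home in box 8: r7c5. So r7c5=4.
Step 3. [r7c3∈{2,3,8}] across row 7, 2 lands solely at r7c3. So r7c3=2.
Step 4. [r6c5∈{1,3}] row 6 places 1 nowhere but r6c5, so r6c5=1.
Step 5. [r2c3∈{3}] nothing but 3 survives at r2c3 ⇒ r2c3=3.
Step 6. [r3c8∈{2,3,4,7}] in row 3, 2 fits only at r3c8. So r3c8=2.
Step 7. [r5c1∈{2,4}] col 1 places 2 nowhere but r5c1 ⇒ r5c1=2.
Step 8. [r6c1∈{4,8}] 4 has one home in col 1: r6c1 ⇒ r6c1=4.
Step 9. [r6c2∈{7,8}] row 6 places 8 nowhere but r6c2, so r6c2=8.
Step 10. [r4c8∈{4,6,7}] 4 has one home in col 8: r4c8, so r4c8=4.
Step 11. [r3c7∈{3,7}] across row 3, 7 lands solely at r3c7. So r3c7=7.
Step 12. [r3c1∈{8,9}] r3c1 is the only open cell in box 1 admitting 9. So r3c1=9.
Step 13. [r3c6∈{3,8}] 3 has one home in row 3: r3c6. So r3c6=3.
Step 14. [r9c2∈{7,9}] across row 9, 9 lands solely at r9c2. So r9c2=9.
Step 15. [r4c2∈{5,6,7}] across col 2, 7 lands solely at r4c2. So r4c2=7.
Step 16. [r4c4∈{8,9}] r4c4 is the only open cell in col 4 admitting 9. So r4c4=9.
Step 17. [r4c3∈{5}] r4c3 has the single candidate 5. So r4c3=5.
Step 18. [r7c7∈{6}] nothing but 6 survives at r7c7 ⇒ r7c7=6.
Step 19. [r9c6∈{2}] r9c6 is down to just 2, so r9c6=2.
Step 20. [r1c3∈{8}] nothing but 8 survives at r1c3 ⇒ r1c3=8.
Step 21. [r1c8∈{3}] r1c8's peers cover all but 3. So r1c8=3.
Step 22. [r6c7∈{3}] nothing but 3 survives at r6c7. So r6c7=3.
Step 23. [r3c9∈{4}] r3c9 has the single candidate 4 ⇒ r3c9=4.
Step 24. [r4c5∈{2}] r4c5's peers cover all but 2, so r4c5=2.
Step 25. [r9c5∈{6}] r9c5's peers cover all but 6 ⇒ r9c5=6.
Step 26. [r5c6∈{4}] only 4 remains possible at r5c6, so r5c6=4.
Step 27. [r5c5∈{3}] r5c5 has the single candidate 3 ⇒ r5c5=3.
Step 28. [r9c1∈{8}] r9c1 has the single candidate 8. So r9c1=8.
Step 29. [r4c6∈{8}] r4c6 is down to just 8 ⇒ r4c6=8.
Step 30. [r7c8∈{8}] r7c8 has the single candidate 8 ⇒ r7c8=8.
Step 31. [r2c5∈{9}] r2c5 is down to just 9, so r2c5=9.
Step 32. [r2c8∈{6}] only 6 remains possible at r2c8 ⇒ r2c8=6.
Step 33. [r4c9∈{6}] r4c9's peers cover all but 6. So r4c9=6.
Step 34. [r1c5∈{7}] nothing but 7 survives at r1c5, so r1c5=7.
Step 35. [r7c9∈{9}] r7c9 has the single candidate 9. So r7c9=9.
Step 36. [r9c3∈{7}] r9c3's peers cover all but 7. So r9c3=7.
Step 37. [r2c6∈{1}] nothing but 1 survives at r2c6 ⇒ r2c6=1.
Step 38. [r1c1∈{5}] r1c1 is down to just 5, so r1c1=5.
Step 39. [r8c2∈{5}] only 5 remains possible at r8c2, so r8c2=5.
Step 40. [r8c3∈{4}] only 4 remains possible at r8c3, so r8c3=4.
Step 41. [r3c4∈{8}] r3c4's peers cover all but 8. So r3c4=8.
Step 42. [r5c2∈{6}] only 6 remains possible at r5c2 ⇒ r5c2=6.
Step 43. [r8c8∈{1}] r8c8 is down to just 1, so r8c8=1.
Step 44. [r7c2∈{3}] r7c2 has the single candidate 3. So r7c2=3.
Step 45. [r6c8∈{7}] nothing but 7 survives at r6c8, so r6c8=7.
Step 46. [r5c3∈{1}] nothing but 1 survives at r5c3 ⇒ r5c3=1.

Answer: 5 2 8 4 7 6 9 3 1 / 7 4 3 2 9 1 8 6 5 / 9 1 6 8 5 3 7 2 4 / 3 7 5 9 2 8 1 4 6 / 2 6 1 7 3 4 5 9 8 / 4 8 9 6 1 5 3 7 2 / 1 3 2 5 4 7 6 8 9 / 6 5 4 3 8 9 2 1 7 / 8 9 7 1 6 2 4 5 3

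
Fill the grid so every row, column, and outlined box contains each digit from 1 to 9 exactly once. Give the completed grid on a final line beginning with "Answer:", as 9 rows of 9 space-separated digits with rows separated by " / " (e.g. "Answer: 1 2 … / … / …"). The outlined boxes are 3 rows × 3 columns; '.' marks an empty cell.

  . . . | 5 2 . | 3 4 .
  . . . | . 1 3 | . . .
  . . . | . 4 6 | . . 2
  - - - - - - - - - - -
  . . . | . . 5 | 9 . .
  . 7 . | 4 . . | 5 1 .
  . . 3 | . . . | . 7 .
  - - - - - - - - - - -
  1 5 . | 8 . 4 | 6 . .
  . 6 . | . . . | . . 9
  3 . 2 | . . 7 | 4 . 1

Step 1. [r2c9∈{5,6,7,8}] 5 has one home in col 9: r2c9, so r2c9=5.
Step 2. [r1c6∈{8,9}] r1c6 is the only open cell in box 2 admitting 8, so r1c6=8.
Step 3. [r6c1∈{2,4,5,6,8,9}] r6c1 is the only open cell in row 6 admitting 5. So r6c1=5.
Step 4. [r3c3∈{1,5,7,8,9}] 5 has one home in row 3: r3c3, so r3c3=5.
Step 5. [r4c5∈{3,6,7,8}] in col 5, 7 fits only at r4c5 ⇒ r4c5=7.
Step 6. [r7c8∈{2,3}] in row 7, 2 fits only at r7c8, so r7c8=2.
Step 7. [r6c7∈{2,8}] 2 has one home in col 7: r6c7, so r6c7=2.
Step 8. [r3c2∈{1,3,8,9}] row 3 places 3 nowhere but r3c2, so r3c2=3.
Step 9. [r3c7∈{1,7,8}] across row 3, 1 lands solely at r3c7. So r3c7=1.
Step 10. [r4c4∈{1,2,3,6}] col 4 has a naked triple {6,7,9} across r2c4, r3c4, r9c4. So r4c4≠6.
Step 11. [r2c1∈{2,4,6,7,8,9}] along row 1, every 9-candidate lies inside box 1 ⇒ r2c1≠9.
Step 12. [r6c4∈{1,6,9}] r2c4 and r3c4 in col 4 both hold exactly {7,9}; those values are spoken for. So r6c4≠9.
Step 13. [r2c3∈{4,6,7,8,9}] the only places for 9 in row 1 are inside box 1, so r2c3≠9.
Step 14. [r2c2∈{2,4,8,9}] the only places for 9 in row 1 are inside box 1 ⇒ r2c2≠9.
Step 15. [r4c8∈{3,6,8}] 8 in col 9 is pinned to box 6 ⇒ r4c8≠8.
Step 16. [r3c1∈{7,8,9}] the only places for 9 in row 1 are inside box 1 ⇒ r3c1≠9.
Step 17. [r9c4∈{6,9}] the pair r2c4,r3c4 in col 4 locks {7,9} between them ⇒ r9c4≠9.
Step 18. [r9c4∈{6}] only 6 remains possible at r9c4, so r9c4=6.
Step 19. [r6c4∈{1}] nothing but 1 survives at r6c4 ⇒ r6c4=1.
Step 20. [r6c6∈{9}] r6c6 is down to just 9, so r6c6=9.
Step 21. [r5c6∈{2}] r5c6 has the single candidate 2 ⇒ r5c6=2.
Step 22. [r4c4∈{3}] r4c4 is down to just 3. So r4c4=3.
Step 23. [r4c8∈{6}] r4c8 has the single candidate 6, so r4c8=6.
Step 24. [r8c8∈{3,5,8}] r8c8 is the only open cell in col 8 admitting 3. So r8c8=3.
Step 25. [r1c9∈{6,7}] 6 has one home in col 9: r1c9 ⇒ r1c9=6.
Step 26. [r2c7∈{7,8}] in box 3, 7 fits only at r2c7 ⇒ r2c7=7.
Step 27. [r8c7∈{8}] only 8 remains possible at r8c7 ⇒ r8c7=8.
Step 28. [r9c2∈{8,9}] row 9 places 8 nowhere but r9c2, so r9c2=8.
Step 29. [r6c2∈{4}] only 4 remains possible at r6c2 ⇒ r6c2=4.
Step 30. [r7c3∈{7,9}] in box 7, 9 fits only at r7c3 ⇒ r7c3=9.
Step 31. [r5c1∈{6,8,9}] r5c1 is the only open cell in row 5 admitting 9 ⇒ r5c1=9.
Step 32. [r2c1∈{2,4,6,8}] col 1 places 6 nowhere but r2c1. So r2c1=6.
Step 33. [r1c1∈{7}] r1c1's peers cover all but 7. So r1c1=7.
Step 34. [r3c1∈{8}] nothing but 8 survives at r3c1, so r3c1=8.
Step 35. [r6c9∈{8}] only 8 remains possible at r6c9, so r6c9=8.
Step 36. [r3c8∈{9}] nothing but 9 survives at r3c8 ⇒ r3c8=9.
Step 37. [r5c3∈{6,8}] r5c3 is the only open cell in col 3 admitting 6 ⇒ r5c3=6.
Step 38. [r1c3∈{1}] r1c3's peers cover all but 1, so r1c3=1.
Step 39. [r4c1∈{2}] r4c1's peers cover all but 2 ⇒ r4c1=2.
Step 40. [r9c8∈{5}] nothing but 5 survives at r9c8 ⇒ r9c8=5.
Step 41. [r2c3∈{4}] nothing but 4 survives at r2c3. So r2c3=4.
Step 42. [r3c4∈{7}] r3c4's peers cover all but 7 ⇒ r3c4=7.
Step 43. [r4c2∈{1}] nothing but 1 survives at r4c2. So r4c2=1.
Step 44. [r7c9∈{7}] nothing but 7 survives at r7c9. So r7c9=7.
Step 45. [r2c2∈{2}] only 2 remains possible at r2c2 ⇒ r2c2=2.
Step 46. [r5c9∈{3}] r5c9 has the single candidate 3, so r5c9=3.
Step 47. [r1c2∈{9}] nothing but 9 survives at r1c2. So r1c2=9.
Step 48. [r8c5∈{5}] only 5 remains possible at r8c5. So r8c5=5.
Step 49. [r9c5∈{9}] r9c5 is down to just 9 ⇒ r9c5=9.
Step 50. [r2c4∈{9}] r2c4's peers cover all but 9. So r2c4=9.
Step 51. [r5c5∈{8}] r5c5 is down to just 8, so r5c5=8.
Step 52. [r4c9∈{4}] r4c9's peers cover all but 4. So r4c9=4.
Step 53. [r4c3∈{8}] r4c3 is down to just 8 ⇒ r4c3=8.
Step 54. [r8c3∈{7}] r8c3 has the single candidate 7. So r8c3=7.
Step 55. [r8c1∈{4}] only 4 remains possible at r8c1. So r8c1=4.
Step 56. [r8c4∈{2}] nothing but 2 survives at r8c4 ⇒ r8c4=2.
Step 57. [r6c5∈{6}] only 6 remains possible at r6c5 ⇒ r6c5=6.
Step 58. [r8c6∈{1}] only 1 remains possible at r8c6, so r8c6=1.
Step 59. [r7c5∈{3}] r7c5's peers cover all but 3, so r7c5=3.
Step 60. [r2c8∈{8}] r2c8 is down to just 8. So r2c8=8.

Answer: 7 9 1 5 2 8 3 4 6 / 6 2 4 9 1 3 7 8 5 / 8 3 5 7 4 6 1 9 2 / 2 1 8 3 7 5 9 6 4 / 9 7 6 4 8 2 5 1 3 / 5 4 3 1 6 9 2 7 8 / 1 5 9 8 3 4 6 2 7 / 4 6 7 2 5 1 8 3 9 / 3 8 2 6 9 7 4 5 1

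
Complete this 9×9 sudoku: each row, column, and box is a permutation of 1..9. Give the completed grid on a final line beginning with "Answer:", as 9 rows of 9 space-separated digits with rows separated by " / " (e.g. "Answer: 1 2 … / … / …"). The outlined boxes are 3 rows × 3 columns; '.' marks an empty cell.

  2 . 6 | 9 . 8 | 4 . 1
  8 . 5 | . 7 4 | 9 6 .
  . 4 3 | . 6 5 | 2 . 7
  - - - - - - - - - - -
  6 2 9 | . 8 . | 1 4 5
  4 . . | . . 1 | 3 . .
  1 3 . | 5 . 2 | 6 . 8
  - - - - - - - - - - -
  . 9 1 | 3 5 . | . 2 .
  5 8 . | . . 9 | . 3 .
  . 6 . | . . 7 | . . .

Step 1. [r9c8∈{1,5,8,9}] 1 has one home in col 8: r9c8. So r9c8=1.
Step 2. [r6c3∈{7}] only 7 remains possible at r6c3, so r6c3=7.
Step 3. [r6c8∈{9}] r6c8 is down to just 9 ⇒ r6c8=9.
Step 4. [r7c9∈{4,6}] r7c9 is the only open cell in row 7 admitting 4, so r7c9=4.
Step 5. [r2c4∈{1,2}] 2 has one home in row 2: r2c4. So r2c4=2.
Step 6. [r8c5∈{1,2,4}] 1 has one home in col 5: r8c5 ⇒ r8c5=1.
Step 7. [r8c3∈{2,4}] r8c3 is the only open cell in row 8 admitting 2, so r8c3=2.
Step 8. [r8c4∈{4,6}] in row 8, 4 fits only at r8c4, so r8c4=4.
Step 9. [r7c7∈{7,8}] in row 7, 8 fits only at r7c7, so r7c7=8.
Step 10. [r4c4∈{7}] only 7 remains possible at r4c4. So r4c4=7.
Step 11. [r9c3∈{4}] nothing but 4 survives at r9c3. So r9c3=4.
Step 12. [r5c8∈{7}] r5c8 has the single candidate 7 ⇒ r5c8=7.
Step 13. [r3c8∈{8}] r3c8's peers cover all but 8. So r3c8=8.
Step 14. [r6c5∈{4}] r6c5's peers cover all but 4, so r6c5=4.
Step 15. [r8c7∈{7}] only 7 remains possible at r8c7, so r8c7=7.
Step 16. [r7c1∈{7}] r7c1 is down to just 7 ⇒ r7c1=7.
Step 17. [r9c9∈{9}] nothing but 9 survives at r9c9, so r9c9=9.
Step 18. [r5c4∈{6}] r5c4 is down to just 6, so r5c4=6.
Step 19. [r1c2∈{7}] r1c2 is down to just 7. So r1c2=7.
Step 20. [r5c5∈{9}] r5c5 is down to just 9. So r5c5=9.
Step 21. [r2c9∈{3}] only 3 remains possible at r2c9, so r2c9=3.
Step 22. [r1c5∈{3}] r1c5 has the single candidate 3 ⇒ r1c5=3.
Step 23. [r9c4∈{8}] r9c4 has the single candidate 8, so r9c4=8.
Step 24. [r5c9∈{2}] nothing but 2 survives at r5c9 ⇒ r5c9=2.
Step 25. [r1c8∈{5}] r1c8 is down to just 5 ⇒ r1c8=5.
Step 26. [r5c2∈{5}] only 5 remains possible at r5c2, so r5c2=5.
Step 27. [r3c1∈{9}] r3c1 is down to just 9, so r3c1=9.
Step 28. [r9c7∈{5}] only 5 remains possible at r9c7 ⇒ r9c7=5.
Step 29. [r9c1∈{3}] r9c1 has the single candidate 3 ⇒ r9c1=3.
Step 30. [r4c6∈{3}] r4c6's peers cover all but 3 ⇒ r4c6=3.
Step 31. [r3c4∈{1}] only 1 remains possible at r3c4 ⇒ r3c4=1.
Step 32. [r7c6∈{6}] r7c6 has the single candidate 6, so r7c6=6.
Step 33. [r9c5∈{2}] nothing but 2 survives at r9c5 ⇒ r9c5=2.
Step 34. [r2c2∈{1}] r2c2's peers cover all but 1, so r2c2=1.
Step 35. [r5c3∈{8}] r5c3 has the single candidate 8, so r5c3=8.
Step 36. [r8c9∈{6}] nothing but 6 survives at r8c9, so r8c9=6.

Answer: 2 7 6 9 3 8 4 5 1 / 8 1 5 2 7 4 9 6 3 / 9 4 3 1 6 5 2 8 7 / 6 2 9 7 8 3 1 4 5 / 4 5 8 6 9 1 3 7 2 / 1 3 7 5 4 2 6 9 8 / 7 9 1 3 5 6 8 2 4 / 5 8 2 4 1 9 7 3 6 / 3 6 4 8 2 7 5 1 9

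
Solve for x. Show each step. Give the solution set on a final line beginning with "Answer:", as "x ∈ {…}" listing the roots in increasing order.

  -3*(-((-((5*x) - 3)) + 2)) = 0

Step 1. [-3*(-((-((5*x) - 3)) + 2)) = 0] leading coefficient -3: divide by -3 ⇒ div: -((-((5*x) - 3)) + 2) = 0.
Step 2. [-((-((5*x) - 3)) + 2) = 0] LHS negated; negate both sides. So neg: (-((5*x) - 3)) + 2 = 0.
Step 3. [(-((5*x) - 3)) + 2 = 0] 2 comes off first (subtract 2) ⇒ sub: -((5*x) - 3) = -2.
Step 4. [-((5*x) - 3) = -2] leading − — multiply by −1, so neg: (5*x) - 3 = 2.
Step 5. [(5*x) - 3 = 2] peel the -3: add 3 from each side. So sub: 5*x = 5.
Step 6. [5*x = 5] divide by the outer 5 ⇒ div: x = 1.

Answer: x ∈ {1}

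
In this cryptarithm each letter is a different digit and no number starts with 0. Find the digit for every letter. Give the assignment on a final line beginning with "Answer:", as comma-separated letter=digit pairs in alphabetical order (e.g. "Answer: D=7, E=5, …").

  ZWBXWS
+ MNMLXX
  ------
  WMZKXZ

Step 1. [col 1: S + X ≡ Z (mod 10)] several values work for S in column 1 (S + X ≡ Z (mod 10), carry-in 0); try S=8 ⇒ S=8.
Step 2. [col 1: S + X ≡ Z (mod 10)] no forcing yet in column 1 (carry-in 0); Z=5 is free and consistent — try it ⇒ Z=5.
Step 3. [col 1: S + X ≡ Z (mod 10)] column 1 reads S+X+carry(0)=Z with S=8, Z=5; with digits 5,8 already taken and all letters distinct, the only value for X is 7. So X=7.
Step 4. [col 2: W + X ≡ X (mod 10)] from column 2 (X=7, carry-in 1, digits 5,7,8 already taken and all letters distinct): W must equal 9 ⇒ W=9.
Step 5. [col 3: X + L ≡ K (mod 10)] K=0 is one option consistent with column 3 (X + L ≡ K (mod 10), carry-in 1) — take it. So K=0.
Step 6. [col 3: X + L ≡ K (mod 10)] from column 3 (X=7, K=0, carry-in 1, digits 0,5,7,8,9 already taken and all letters distinct): L must equal 2 ⇒ L=2.
Step 7. [col 4: B + M ≡ Z (mod 10)] several values work for B in column 4 (B + M ≡ Z (mod 10), carry-in 1); try B=1 ⇒ B=1.
Step 8. [col 4: B + M ≡ Z (mod 10)] column 4 reads B+M+carry(1)=Z with B=1, Z=5; with digits 0,1,2,5,7,8,9 already taken and all letters distinct, the only value for M is 3. So M=3.
Step 9. [col 5: W + N ≡ M (mod 10)] from column 5 (W=9, M=3, carry-in 0, digits 0,1,2,3,5,7,8,9 already taken and all letters distinct): N must equal 4, so N=4.

Answer: B=1, K=0, L=2, M=3, N=4, S=8, W=9, X=7, Z=5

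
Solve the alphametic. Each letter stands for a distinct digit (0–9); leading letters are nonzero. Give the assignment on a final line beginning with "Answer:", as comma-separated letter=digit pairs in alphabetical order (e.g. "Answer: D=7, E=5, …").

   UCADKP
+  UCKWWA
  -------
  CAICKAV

Step 1. [C] C is the leading digit of a 7-digit sum of two 6-digit numbers; the final carry is exactly 1, so C=1.
Step 2. [col 1: P + A ≡ V (mod 10)] A=8 is one option consistent with column 1 (P + A ≡ V (mod 10), carry-in 0) — take it, so A=8.
Step 3. [col 1: P + A ≡ V (mod 10)] several values work for P in column 1 (P + A ≡ V (mod 10), carry-in 0); try P=6, so P=6.
Step 4. [col 1: P + A ≡ V (mod 10)] from column 1 (P=6, A=8, carry-in 0, digits 1,6,8 already taken and all letters distinct): V must equal 4. So V=4.
Step 5. [col 2: K + W ≡ A (mod 10)] K=2 is one option consistent with column 2 (K + W ≡ A (mod 10), carry-in 1) — take it ⇒ K=2.
Step 6. [col 2: K + W ≡ A (mod 10)] column 2: given K=2, A=8, carry-in 1, and digits 1,2,4,6,8 already taken and all letters distinct, K+W≡A (mod 10) forces W=5, so W=5.
Step 7. [col 3: D + W ≡ K (mod 10)] in column 3 we have D+W≡K with carry-in 0; given W=5, K=2 and digits 1,2,4,5,6,8 already taken and all letters distinct, that pins D to 7. So D=7.
Step 8. [col 5: C + C ≡ I (mod 10)] column 5 reads C+C+carry(1)=I with C=1; with digits 1,2,4,5,6,7,8 already taken and all letters distinct, the only value for I is 3, so I=3.
Step 9. [col 6: U + U ≡ A (mod 10)] in column 6 we have U+U≡A with carry-in 0; given A=8 and digits 1,2,3,4,5,6,7,8 already taken and all letters distinct, that pins U to 9, so U=9.

Answer: A=8, C=1, D=7, I=3, K=2, P=6, U=9, V=4, W=5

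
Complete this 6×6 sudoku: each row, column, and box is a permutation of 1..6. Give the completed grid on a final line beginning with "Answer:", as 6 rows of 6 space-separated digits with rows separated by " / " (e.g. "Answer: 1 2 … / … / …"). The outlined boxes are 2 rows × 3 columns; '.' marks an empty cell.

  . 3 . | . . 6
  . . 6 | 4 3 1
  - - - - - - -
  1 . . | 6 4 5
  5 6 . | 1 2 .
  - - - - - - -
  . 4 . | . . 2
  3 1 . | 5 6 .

Step 1. [r1c3∈{1,2,4,5}] row 1 places 1 nowhere but r1c3, so r1c3=1.
Step 2. [r3c2∈{2}] only 2 remains possible at r3c2. So r3c2=2.
Step 3. [r4c6∈{3}] r4c6 is down to just 3. So r4c6=3.
Step 4. [r2c1∈{2}] nothing but 2 survives at r2c1. So r2c1=2.
Step 5. [r1c4∈{2}] nothing but 2 survives at r1c4 ⇒ r1c4=2.
Step 6. [r1c5∈{5}] r1c5's peers cover all but 5 ⇒ r1c5=5.
Step 7. [r6c6∈{4}] r6c6 is down to just 4 ⇒ r6c6=4.
Step 8. [r1c1∈{4}] r1c1's peers cover all but 4, so r1c1=4.
Step 9. [r3c3∈{3}] r3c3 is down to just 3. So r3c3=3.
Step 10. [r4c3∈{4}] r4c3 is down to just 4. So r4c3=4.
Step 11. [r5c1∈{6}] nothing but 6 survives at r5c1, so r5c1=6.
Step 12. [r6c3∈{2}] r6c3 is down to just 2 ⇒ r6c3=2.
Step 13. [r2c2∈{5}] r2c2's peers cover all but 5, so r2c2=5.
Step 14. [r5c3∈{5}] r5c3 has the single candidate 5, so r5c3=5.
Step 15. [r5c4∈{3}] r5c4's peers cover all but 3. So r5c4=3.
Step 16. [r5c5∈{1}] only 1 remains possible at r5c5, so r5c5=1.

Answer: 4 3 1 2 5 6 / 2 5 6 4 3 1 / 1 2 3 6 4 5 / 5 6 4 1 2 3 / 6 4 5 3 1 2 / 3 1 2 5 6 4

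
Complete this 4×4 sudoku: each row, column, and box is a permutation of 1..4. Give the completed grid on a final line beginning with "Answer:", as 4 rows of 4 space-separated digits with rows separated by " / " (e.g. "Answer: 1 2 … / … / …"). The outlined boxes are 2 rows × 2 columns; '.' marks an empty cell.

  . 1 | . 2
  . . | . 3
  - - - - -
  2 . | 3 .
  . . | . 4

Step 1. [r2c1∈{4}] nothing but 4 survives at r2c1. So r2c1=4.
Step 2. [r4c1∈{1,3}] 1 has one home in col 1: r4c1 ⇒ r4c1=1.
Step 3. [r4c2∈{3}] r4c2 has the single candidate 3, so r4c2=3.
Step 4. [r2c2∈{2}] only 2 remains possible at r2c2. So r2c2=2.
Step 5. [r3c4∈{1}] only 1 remains possible at r3c4 ⇒ r3c4=1.
Step 6. [r2c3∈{1}] only 1 remains possible at r2c3. So r2c3=1.
Step 7. [r3c2∈{4}] r3c2's peers cover all but 4. So r3c2=4.
Step 8. [r4c3∈{2}] r4c3's peers cover all but 2 ⇒ r4c3=2.
Step 9. [r1c1∈{3}] nothing but 3 survives at r1c1 ⇒ r1c1=3.
Step 10. [r1c3∈{4}] only 4 remains possible at r1c3, so r1c3=4.

Answer: 3 1 4 2 / 4 2 1 3 / 2 4 3 1 / 1 3 2 4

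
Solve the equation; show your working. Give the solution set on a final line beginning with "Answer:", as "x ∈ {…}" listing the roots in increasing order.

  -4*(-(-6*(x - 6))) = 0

Step 1. [-4*(-(-6*(x - 6))) = 0] leading coefficient -4: divide by -4. So div: -(-6*(x - 6)) = 0.
Step 2. [-(-6*(x - 6)) = 0] LHS negated; negate both sides ⇒ neg: -6*(x - 6) = 0.
Step 3. [-6*(x - 6) = 0] LHS = -6·(…); ÷-6 both sides, so div: x - 6 = 0.
Step 4. [x - 6 = 0] peel the -6: add 6 from each side, so sub: x = 6.

Answer: x ∈ {6}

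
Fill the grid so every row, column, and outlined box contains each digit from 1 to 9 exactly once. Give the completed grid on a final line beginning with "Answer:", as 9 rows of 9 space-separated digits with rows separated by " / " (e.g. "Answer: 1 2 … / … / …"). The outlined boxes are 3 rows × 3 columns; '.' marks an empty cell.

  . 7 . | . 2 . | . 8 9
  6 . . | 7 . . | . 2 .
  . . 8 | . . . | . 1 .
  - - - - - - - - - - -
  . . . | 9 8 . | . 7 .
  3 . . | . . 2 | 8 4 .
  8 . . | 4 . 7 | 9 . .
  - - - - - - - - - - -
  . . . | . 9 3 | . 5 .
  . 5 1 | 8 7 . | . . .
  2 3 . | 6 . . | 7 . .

Step 1. [r8c6∈{4}] only 4 remains possible at r8c6. So r8c6=4.
Step 2. [r6c5∈{1,3,5,6}] box 5 places 3 nowhere but r6c5. So r6c5=3.
Step 3. [r6c8∈{6}] r6c8's peers cover all but 6, so r6c8=6.
Step 4. [r3c9∈{3,4,5,6,7}] across row 3, 7 lands solely at r3c9 ⇒ r3c9=7.
Step 5. [r5c3∈{5,6,7,9}] in row 5, 7 fits only at r5c3 ⇒ r5c3=7.
Step 6. [r3c2∈{2,4,9}] row 3 places 2 nowhere but r3c2. So r3c2=2.
Step 7. [r6c2∈{1}] r6c2 is down to just 1, so r6c2=1.
Step 8. [r1c1∈{1,4,5}] col 1 places 1 nowhere but r1c1, so r1c1=1.
Step 9. [r7c2∈{4,6,8}] 8 has one home in col 2: r7c2. So r7c2=8.
Step 10. [r7c3∈{4,6}] box 7 places 6 nowhere but r7c3, so r7c3=6.
Step 11. [r8c9∈{2,3,6}] r8c9 is the only open cell in col 9 admitting 6 ⇒ r8c9=6.
Step 12. [r8c7∈{2,3}] 2 has one home in row 8: r8c7, so r8c7=2.
Step 13. [r8c1∈{9}] r8c1 has the single candidate 9 ⇒ r8c1=9.
Step 14. [r2c3∈{3,4,5,9}] 9 has one home in col 3: r2c3 ⇒ r2c3=9.
Step 15. [r2c2∈{4}] r2c2 has the single candidate 4, so r2c2=4.
Step 16. [r3c1∈{5}] r3c1 has the single candidate 5 ⇒ r3c1=5.
Step 17. [r1c7∈{3,4,5,6}] 4 has one home in row 1: r1c7, so r1c7=4.
Step 18. [r7c7∈{1}] only 1 remains possible at r7c7, so r7c7=1.
Step 19. [r5c4∈{1,5}] r5c4 is the only open cell in col 4 admitting 1 ⇒ r5c4=1.
Step 20. [r5c9∈{5}] r5c9 is down to just 5. So r5c9=5.
Step 21. [r4c6∈{5,6}] r4c6 is the only open cell in box 5 admitting 5. So r4c6=5.
Step 22. [r2c9∈{3}] only 3 remains possible at r2c9. So r2c9=3.
Step 23. [r9c3∈{4}] r9c3's peers cover all but 4. So r9c3=4.
Step 24. [r5c5∈{6}] only 6 remains possible at r5c5 ⇒ r5c5=6.
Step 25. [r4c3∈{2}] r4c3's peers cover all but 2. So r4c3=2.
Step 26. [r9c5∈{1,5}] r9c5 is the only open cell in row 9 admitting 5. So r9c5=5.
Step 27. [r1c3∈{3}] r1c3 has the single candidate 3, so r1c3=3.
Step 28. [r2c6∈{1,8}] 8 has one home in row 2: r2c6, so r2c6=8.
Step 29. [r1c6∈{6}] r1c6 is down to just 6 ⇒ r1c6=6.
Step 30. [r2c7∈{5}] only 5 remains possible at r2c7 ⇒ r2c7=5.
Step 31. [r4c2∈{6}] only 6 remains possible at r4c2 ⇒ r4c2=6.
Step 32. [r3c7∈{6}] r3c7 is down to just 6 ⇒ r3c7=6.
Step 33. [r9c8∈{9}] only 9 remains possible at r9c8, so r9c8=9.
Step 34. [r7c1∈{7}] r7c1's peers cover all but 7. So r7c1=7.
Step 35. [r2c5∈{1}] r2c5 has the single candidate 1 ⇒ r2c5=1.
Step 36. [r3c5∈{4}] nothing but 4 survives at r3c5, so r3c5=4.
Step 37. [r7c9∈{4}] r7c9 has the single candidate 4. So r7c9=4.
Step 38. [r6c3∈{5}] r6c3 is down to just 5. So r6c3=5.
Step 39. [r9c9∈{8}] nothing but 8 survives at r9c9 ⇒ r9c9=8.
Step 40. [r4c9∈{1}] nothing but 1 survives at r4c9 ⇒ r4c9=1.
Step 41. [r3c6∈{9}] r3c6 has the single candidate 9, so r3c6=9.
Step 42. [r4c7∈{3}] only 3 remains possible at r4c7, so r4c7=3.
Step 43. [r7c4∈{2}] r7c4 is down to just 2, so r7c4=2.
Step 44. [r9c6∈{1}] r9c6's peers cover all but 1. So r9c6=1.
Step 45. [r1c4∈{5}] r1c4 is down to just 5 ⇒ r1c4=5.
Step 46. [r6c9∈{2}] r6c9 has the single candidate 2. So r6c9=2.
Step 47. [r3c4∈{3}] r3c4's peers cover all but 3 ⇒ r3c4=3.
Step 48. [r5c2∈{9}] nothing but 9 survives at r5c2 ⇒ r5c2=9.
Step 49. [r8c8∈{3}] only 3 remains possible at r8c8 ⇒ r8c8=3.
Step 50. [r4c1∈{4}] r4c1 has the single candidate 4. So r4c1=4.

Answer: 1 7 3 5 2 6 4 8 9 / 6 4 9 7 1 8 5 2 3 / 5 2 8 3 4 9 6 1 7 / 4 6 2 9 8 5 3 7 1 / 3 9 7 1 6 2 8 4 5 / 8 1 5 4 3 7 9 6 2 / 7 8 6 2 9 3 1 5 4 / 9 5 1 8 7 4 2 3 6 / 2 3 4 6 5 1 7 9 8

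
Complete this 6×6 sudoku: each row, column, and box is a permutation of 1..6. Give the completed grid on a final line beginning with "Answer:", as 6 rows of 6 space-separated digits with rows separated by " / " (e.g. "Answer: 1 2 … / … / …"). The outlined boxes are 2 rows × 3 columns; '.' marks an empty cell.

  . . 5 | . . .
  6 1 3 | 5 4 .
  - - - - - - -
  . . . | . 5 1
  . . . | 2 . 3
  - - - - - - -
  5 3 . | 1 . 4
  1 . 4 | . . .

Step 1. [r4c5∈{6}] only 6 remains possible at r4c5. So r4c5=6.
Step 2. [r4c1∈{4}] only 4 remains possible at r4c1, so r4c1=4.
Step 3. [r5c5∈{2}] only 2 remains possible at r5c5, so r5c5=2.
Step 4. [r3c3∈{2,6}] across col 3, 2 lands solely at r3c3. So r3c3=2.
Step 5. [r1c1∈{2}] only 2 remains possible at r1c1, so r1c1=2.
Step 6. [r6c5∈{3}] r6c5 has the single candidate 3 ⇒ r6c5=3.
Step 7. [r6c4∈{6}] only 6 remains possible at r6c4, so r6c4=6.
Step 8. [r1c6∈{6}] only 6 remains possible at r1c6, so r1c6=6.
Step 9. [r2c6∈{2}] r2c6 is down to just 2 ⇒ r2c6=2.
Step 10. [r4c3∈{1}] nothing but 1 survives at r4c3. So r4c3=1.
Step 11. [r6c2∈{2}] r6c2 is down to just 2. So r6c2=2.
Step 12. [r3c1∈{3}] r3c1 is down to just 3 ⇒ r3c1=3.
Step 13. [r4c2∈{5}] r4c2 is down to just 5. So r4c2=5.
Step 14. [r1c4∈{3}] r1c4 is down to just 3, so r1c4=3.
Step 15. [r3c4∈{4}] r3c4 is down to just 4 ⇒ r3c4=4.
Step 16. [r1c2∈{4}] r1c2's peers cover all but 4, so r1c2=4.
Step 17. [r6c6∈{5}] r6c6 is down to just 5 ⇒ r6c6=5.
Step 18. [r1c5∈{1}] only 1 remains possible at r1c5 ⇒ r1c5=1.
Step 19. [r3c2∈{6}] r3c2 is down to just 6. So r3c2=6.
Step 20. [r5c3∈{6}] only 6 remains possible at r5c3. So r5c3=6.

Answer: 2 4 5 3 1 6 / 6 1 3 5 4 2 / 3 6 2 4 5 1 / 4 5 1 2 6 3 / 5 3 6 1 2 4 / 1 2 4 6 3 5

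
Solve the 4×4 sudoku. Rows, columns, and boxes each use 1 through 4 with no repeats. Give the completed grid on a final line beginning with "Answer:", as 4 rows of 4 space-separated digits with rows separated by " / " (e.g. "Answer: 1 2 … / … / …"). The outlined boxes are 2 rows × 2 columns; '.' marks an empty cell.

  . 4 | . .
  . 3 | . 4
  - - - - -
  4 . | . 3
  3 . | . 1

Step 1. [r3c3∈{2}] r3c3 is down to just 2 ⇒ r3c3=2.
Step 2. [r2c3∈{1}] r2c3 has the single candidate 1. So r2c3=1.
Step 3. [r1c4∈{2}] only 2 remains possible at r1c4. So r1c4=2.
Step 4. [r2c1∈{2}] r2c1 has the single candidate 2, so r2c1=2.
Step 5. [r4c3∈{4}] r4c3 has the single candidate 4 ⇒ r4c3=4.
Step 6. [r1c1∈{1}] only 1 remains possible at r1c1. So r1c1=1.
Step 7. [r3c2∈{1}] r3c2's peers cover all but 1. So r3c2=1.
Step 8. [r4c2∈{2}] r4c2 has the single candidate 2, so r4c2=2.
Step 9. [r1c3∈{3}] r1c3 is down to just 3 ⇒ r1c3=3.

Answer: 1 4 3 2 / 2 3 1 4 / 4 1 2 3 / 3 2 4 1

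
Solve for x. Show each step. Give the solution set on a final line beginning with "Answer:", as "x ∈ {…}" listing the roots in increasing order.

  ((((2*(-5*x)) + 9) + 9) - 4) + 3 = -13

Step 1. [((((2*(-5*x)) + 9) + 9) - 4) + 3 = -13] subtract 3: x sits inside (… + 3). So sub: (((2*(-5*x)) + 9) + 9) - 4 = -16.
Step 2. [(((2*(-5*x)) + 9) + 9) - 4 = -16] peel the -4: add 4 from each side ⇒ sub: ((2*(-5*x)) + 9) + 9 = -12.
Step 3. [((2*(-5*x)) + 9) + 9 = -12] peel the +9: subtract 9 from each side. So sub: (2*(-5*x)) + 9 = -21.
Step 4. [(2*(-5*x)) + 9 = -21] 9 comes off first (subtract 9), so sub: 2*(-5*x) = -30.
Step 5. [2*(-5*x) = -30] 2·(inner) — divide through by 2. So div: -5*x = -15.
Step 6. [-5*x = -15] LHS = -5·(…); ÷-5 both sides. So div: x = 3.

Answer: x ∈ {3}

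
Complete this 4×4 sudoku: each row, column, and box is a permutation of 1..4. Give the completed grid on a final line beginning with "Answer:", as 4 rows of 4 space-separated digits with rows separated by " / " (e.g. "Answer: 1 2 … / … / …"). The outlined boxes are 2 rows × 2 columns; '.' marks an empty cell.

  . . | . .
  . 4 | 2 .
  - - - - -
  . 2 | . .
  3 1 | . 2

Step 1. [r2c4∈{1,3}] in row 2, 3 fits only at r2c4 ⇒ r2c4=3.
Step 2. [r4c3∈{4}] nothing but 4 survives at r4c3, so r4c3=4.
Step 3. [r1c3∈{1}] r1c3's peers cover all but 1. So r1c3=1.
Step 4. [r3c1∈{4}] r3c1 has the single candidate 4 ⇒ r3c1=4.
Step 5. [r1c1∈{2}] r1c1 has the single candidate 2 ⇒ r1c1=2.
Step 6. [r1c4∈{4}] r1c4 is down to just 4. So r1c4=4.
Step 7. [r3c4∈{1}] only 1 remains possible at r3c4, so r3c4=1.
Step 8. [r2c1∈{1}] r2c1 has the single candidate 1 ⇒ r2c1=1.
Step 9. [r3c3∈{3}] nothing but 3 survives at r3c3. So r3c3=3.
Step 10. [r1c2∈{3}] r1c2 is down to just 3. So r1c2=3.

Answer: 2 3 1 4 / 1 4 2 3 / 4 2 3 1 / 3 1 4 2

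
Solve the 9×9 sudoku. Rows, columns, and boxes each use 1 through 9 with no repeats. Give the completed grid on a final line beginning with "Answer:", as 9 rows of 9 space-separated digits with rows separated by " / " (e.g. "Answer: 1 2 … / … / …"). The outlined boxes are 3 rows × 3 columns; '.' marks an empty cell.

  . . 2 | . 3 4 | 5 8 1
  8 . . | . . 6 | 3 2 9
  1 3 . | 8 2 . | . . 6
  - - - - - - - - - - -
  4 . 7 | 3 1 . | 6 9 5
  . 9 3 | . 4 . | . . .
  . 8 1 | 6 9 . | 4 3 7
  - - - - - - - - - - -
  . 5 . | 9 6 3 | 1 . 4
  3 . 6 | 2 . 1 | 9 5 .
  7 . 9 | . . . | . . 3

Step 1. [r1c4∈{7}] only 7 remains possible at r1c4 ⇒ r1c4=7.
Step 2. [r5c4∈{5}] only 5 remains possible at r5c4 ⇒ r5c4=5.
Step 3. [r4c2∈{2}] r4c2 has the single candidate 2, so r4c2=2.
Step 4. [r8c9∈{8}] r8c9 is down to just 8, so r8c9=8.
Step 5. [r2c5∈{5}] r2c5's peers cover all but 5. So r2c5=5.
Step 6. [r2c3∈{4}] nothing but 4 survives at r2c3, so r2c3=4.
Step 7. [r4c6∈{8}] only 8 remains possible at r4c6. So r4c6=8.
Step 8. [r5c9∈{2}] only 2 remains possible at r5c9 ⇒ r5c9=2.
Step 9. [r7c8∈{7}] nothing but 7 survives at r7c8 ⇒ r7c8=7.
Step 10. [r9c4∈{4}] r9c4 has the single candidate 4. So r9c4=4.
Step 11. [r5c1∈{6}] r5c1's peers cover all but 6 ⇒ r5c1=6.
Step 12. [r5c7∈{8}] r5c7's peers cover all but 8 ⇒ r5c7=8.
Step 13. [r9c7∈{2}] only 2 remains possible at r9c7, so r9c7=2.
Step 14. [r8c2∈{4}] nothing but 4 survives at r8c2 ⇒ r8c2=4.
Step 15. [r1c2∈{6}] r1c2's peers cover all but 6, so r1c2=6.
Step 16. [r5c6∈{7}] r5c6 is down to just 7. So r5c6=7.
Step 17. [r7c3∈{8}] r7c3 is down to just 8. So r7c3=8.
Step 18. [r6c6∈{2}] r6c6 has the single candidate 2, so r6c6=2.
Step 19. [r5c8∈{1}] r5c8 is down to just 1, so r5c8=1.
Step 20. [r8c5∈{7}] r8c5 is down to just 7. So r8c5=7.
Step 21. [r1c1∈{9}] r1c1 has the single candidate 9. So r1c1=9.
Step 22. [r3c6∈{9}] r3c6 has the single candidate 9. So r3c6=9.
Step 23. [r3c3∈{5}] r3c3 is down to just 5, so r3c3=5.
Step 24. [r2c2∈{7}] only 7 remains possible at r2c2 ⇒ r2c2=7.
Step 25. [r6c1∈{5}] nothing but 5 survives at r6c1. So r6c1=5.
Step 26. [r9c5∈{8}] r9c5 is down to just 8 ⇒ r9c5=8.
Step 27. [r9c2∈{1}] nothing but 1 survives at r9c2 ⇒ r9c2=1.
Step 28. [r9c6∈{5}] nothing but 5 survives at r9c6 ⇒ r9c6=5.
Step 29. [r7c1∈{2}] r7c1 is down to just 2, so r7c1=2.
Step 30. [r3c8∈{4}] nothing but 4 survives at r3c8. So r3c8=4.
Step 31. [r2c4∈{1}] r2c4's peers cover all but 1 ⇒ r2c4=1.
Step 32. [r9c8∈{6}] r9c8 has the single candidate 6 ⇒ r9c8=6.
Step 33. [r3c7∈{7}] r3c7 has the single candidate 7. So r3c7=7.

Answer: 9 6 2 7 3 4 5 8 1 / 8 7 4 1 5 6 3 2 9 / 1 3 5 8 2 9 7 4 6 / 4 2 7 3 1 8 6 9 5 / 6 9 3 5 4 7 8 1 2 / 5 8 1 6 9 2 4 3 7 / 2 5 8 9 6 3 1 7 4 / 3 4 6 2 7 1 9 5 8 / 7 1 9 4 8 5 2 6 3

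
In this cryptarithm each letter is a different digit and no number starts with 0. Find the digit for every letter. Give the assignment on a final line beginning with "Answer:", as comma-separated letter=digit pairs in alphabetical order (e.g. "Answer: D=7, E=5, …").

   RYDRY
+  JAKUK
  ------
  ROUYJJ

Step 1. [col 1: Y + K ≡ J (mod 10)] no forcing yet in column 1 (carry-in 0); K=6 is free and consistent — try it. So K=6.
Step 2. [col 1: Y + K ≡ J (mod 10)] no forcing yet in column 1 (carry-in 0); J=9 is free and consistent — try it. So J=9.
Step 3. [R] the sum has 6 digits but both addends have 5; that extra leading digit R is the final carry, namely 1 ⇒ R=1.
Step 4. [col 1: Y + K ≡ J (mod 10)] column 1 reads Y+K+carry(0)=J with K=6, J=9; with digits 1,6,9 already taken and all letters distinct, the only value for Y is 3, so Y=3.
Step 5. [col 2: R + U ≡ J (mod 10)] column 2: given R=1, J=9, carry-in 0, and digits 1,3,6,9 already taken and all letters distinct, R+U≡J (mod 10) forces U=8. So U=8.
Step 6. [col 3: D + K ≡ Y (mod 10)] column 3 reads D+K+carry(0)=Y with K=6, Y=3; with digits 1,3,6,8,9 already taken and all letters distinct, the only value for D is 7 ⇒ D=7.
Step 7. [col 4: Y + A ≡ U (mod 10)] in column 4 we have Y+A≡U with carry-in 1; given Y=3, U=8 and digits 1,3,6,7,8,9 already taken and all letters distinct, that pins A to 4 ⇒ A=4.
Step 8. [col 5: R + J ≡ O (mod 10)] column 5 reads R+J+carry(0)=O with R=1, J=9; with digits 1,3,4,6,7,8,9 already taken and all letters distinct, the only value for O is 0. So O=0.

Answer: A=4, D=7, J=9, K=6, O=0, R=1, U=8, Y=3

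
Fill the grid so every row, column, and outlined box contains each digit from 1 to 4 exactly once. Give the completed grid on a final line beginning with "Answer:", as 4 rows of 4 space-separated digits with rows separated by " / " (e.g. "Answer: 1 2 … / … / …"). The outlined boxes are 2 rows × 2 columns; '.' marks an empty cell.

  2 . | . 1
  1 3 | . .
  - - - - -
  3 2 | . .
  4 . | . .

Step 1. [r3c3∈{1,4}] row 3 places 1 nowhere but r3c3, so r3c3=1.
Step 2. [r1c3∈{3,4}] 3 has one home in row 1: r1c3 ⇒ r1c3=3.
Step 3. [r2c3∈{2,4}] in col 3, 4 fits only at r2c3 ⇒ r2c3=4.
Step 4. [r2c4∈{2}] only 2 remains possible at r2c4 ⇒ r2c4=2.
Step 5. [r4c4∈{3}] r4c4's peers cover all but 3 ⇒ r4c4=3.
Step 6. [r4c2∈{1}] r4c2 has the single candidate 1. So r4c2=1.
Step 7. [r4c3∈{2}] r4c3 is down to just 2, so r4c3=2.
Step 8. [r1c2∈{4}] r1c2 has the single candidate 4, so r1c2=4.
Step 9. [r3c4∈{4}] r3c4 is down to just 4. So r3c4=4.

Answer: 2 4 3 1 / 1 3 4 2 / 3 2 1 4 / 4 1 2 3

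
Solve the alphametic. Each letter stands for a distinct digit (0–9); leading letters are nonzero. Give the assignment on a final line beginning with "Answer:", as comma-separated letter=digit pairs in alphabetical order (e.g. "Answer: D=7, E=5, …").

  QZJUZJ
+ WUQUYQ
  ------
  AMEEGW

Step 1. [col 1: J + Q ≡ W (mod 10)] several values work for W in column 1 (J + Q ≡ W (mod 10), carry-in 0); try W=1. So W=1.
Step 2. [col 1: J + Q ≡ W (mod 10)] no forcing yet in column 1 (carry-in 0); Q=8 is free and consistent — try it, so Q=8.
Step 3. [col 1: J + Q ≡ W (mod 10)] in column 1 we have J+Q≡W with carry-in 0; given Q=8, W=1 and digits 1,8 already taken and all letters distinct, that pins J to 3, so J=3.
Step 4. [col 2: Z + Y ≡ G (mod 10)] column 2 (Z + Y ≡ G (mod 10), carry-in 1) doesn't pin Z yet; pick Z=0 and continue. So Z=0.
Step 5. [col 2: Z + Y ≡ G (mod 10)] several values work for Y in column 2 (Z + Y ≡ G (mod 10), carry-in 1); try Y=4 ⇒ Y=4.
Step 6. [col 2: Z + Y ≡ G (mod 10)] column 2 reads Z+Y+carry(1)=G with Z=0, Y=4; with digits 0,1,3,4,8 already taken and all letters distinct, the only value for G is 5. So G=5.
Step 7. [col 3: U + U ≡ E (mod 10)] column 3 reads U+U+carry(0)=E with nothing yet; with digits 0,1,3,4,5,8 already taken and all letters distinct, the only value for U is 6 ⇒ U=6.
Step 8. [col 3: U + U ≡ E (mod 10)] column 3: given U=6, carry-in 0, and digits 0,1,3,4,5,6,8 already taken and all letters distinct, U+U≡E (mod 10) forces E=2, so E=2.
Step 9. [col 5: Z + U ≡ M (mod 10)] in column 5 we have Z+U≡M with carry-in 1; given Z=0, U=6 and digits 0,1,2,3,4,5,6,8 already taken and all letters distinct, that pins M to 7, so M=7.
Step 10. [col 6: Q + W ≡ A (mod 10)] column 6 reads Q+W+carry(0)=A with Q=8, W=1; with digits 0,1,2,3,4,5,6,7,8 already taken and all letters distinct, the only value for A is 9, so A=9.

Answer: A=9, E=2, G=5, J=3, M=7, Q=8, U=6, W=1, Y=4, Z=0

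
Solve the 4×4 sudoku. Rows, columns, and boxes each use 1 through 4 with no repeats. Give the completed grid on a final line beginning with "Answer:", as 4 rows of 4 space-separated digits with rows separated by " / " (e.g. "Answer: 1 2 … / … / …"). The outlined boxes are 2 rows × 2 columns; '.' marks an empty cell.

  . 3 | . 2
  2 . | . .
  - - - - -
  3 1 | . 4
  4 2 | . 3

Step 1. [r1c3∈{1,4}] in row 1, 4 fits only at r1c3 ⇒ r1c3=4.
Step 2. [r2c4∈{1}] r2c4's peers cover all but 1, so r2c4=1.
Step 3. [r3c3∈{2}] only 2 remains possible at r3c3. So r3c3=2.
Step 4. [r1c1∈{1}] r1c1 is down to just 1 ⇒ r1c1=1.
Step 5. [r2c3∈{3}] r2c3 is down to just 3, so r2c3=3.
Step 6. [r2c2∈{4}] r2c2 has the single candidate 4, so r2c2=4.
Step 7. [r4c3∈{1}] nothing but 1 survives at r4c3 ⇒ r4c3=1.

Answer: 1 3 4 2 / 2 4 3 1 / 3 1 2 4 / 4 2 1 3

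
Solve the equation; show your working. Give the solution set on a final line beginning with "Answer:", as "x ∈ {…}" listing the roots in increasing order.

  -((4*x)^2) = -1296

Step 1. [-((4*x)^2) = -1296] leading − — multiply by −1, so neg: (4*x)^2 = 1296.
Step 2. [(4*x)^2 = 1296] LHS squared, RHS 1296 ≥ 0: apply √ (±) ⇒ sqrt: 4*x = 36 or -36.
Step 3. [4*x = 36 or -36] 4 out front; divide by 4. So div: x = 9 or -9.

Answer: x ∈ {-9, 9}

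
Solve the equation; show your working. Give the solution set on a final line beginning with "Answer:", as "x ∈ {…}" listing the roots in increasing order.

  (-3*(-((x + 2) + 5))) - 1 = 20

Step 1. [(-3*(-((x + 2) + 5))) - 1 = 20] 1 comes off first (add 1). So sub: -3*(-((x + 2) + 5)) = 21.
Step 2. [-3*(-((x + 2) + 5)) = 21] leading coefficient -3: divide by -3. So div: -((x + 2) + 5) = -7.
Step 3. [-((x + 2) + 5) = -7] flip signs both sides. So neg: (x + 2) + 5 = 7.
Step 4. [(x + 2) + 5 = 7] peel the +5: subtract 5 from each side, so sub: x + 2 = 2.
Step 5. [x + 2 = 2] +2 is outermost — subtract 2 both sides, so sub: x = 0.

Answer: x ∈ {0}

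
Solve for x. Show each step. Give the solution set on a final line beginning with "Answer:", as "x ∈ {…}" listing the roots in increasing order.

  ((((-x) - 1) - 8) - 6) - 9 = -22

Step 1. [((((-x) - 1) - 8) - 6) - 9 = -22] add 9: x sits inside (… - 9), so sub: (((-x) - 1) - 8) - 6 = -13.
Step 2. [(((-x) - 1) - 8) - 6 = -13] add 6: x sits inside (… - 6). So sub: ((-x) - 1) - 8 = -7.
Step 3. [((-x) - 1) - 8 = -7] peel the -8: add 8 from each side, so sub: (-x) - 1 = 1.
Step 4. [(-x) - 1 = 1] add 1: x sits inside (… - 1). So sub: -x = 2.
Step 5. [-x = 2] LHS negated; negate both sides. So neg: x = -2.

Answer: x ∈ {-2}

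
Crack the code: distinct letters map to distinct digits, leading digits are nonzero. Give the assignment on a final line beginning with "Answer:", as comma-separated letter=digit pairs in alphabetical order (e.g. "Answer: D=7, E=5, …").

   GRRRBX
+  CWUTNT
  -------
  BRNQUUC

Step 1. [col 1: X + T ≡ C (mod 10)] T=9 is one option consistent with column 1 (X + T ≡ C (mod 10), carry-in 0) — take it, so T=9.
Step 2. [col 1: X + T ≡ C (mod 10)] column 1 (X + T ≡ C (mod 10), carry-in 0) doesn't pin C yet; pick C=4 and continue ⇒ C=4.
Step 3. [col 1: X + T ≡ C (mod 10)] from column 1 (T=9, C=4, carry-in 0, digits 4,9 already taken and all letters distinct): X must equal 5, so X=5.
Step 4. [col 2: B + N ≡ U (mod 10)] no forcing yet in column 2 (carry-in 1); B=1 is free and consistent — try it. So B=1.
Step 5. [col 2: B + N ≡ U (mod 10)] U=2 is one option consistent with column 2 (B + N ≡ U (mod 10), carry-in 1) — take it ⇒ U=2.
Step 6. [col 2: B + N ≡ U (mod 10)] column 2 reads B+N+carry(1)=U with B=1, U=2; with digits 1,2,4,5,9 already taken and all letters distinct, the only value for N is 0, so N=0.
Step 7. [col 3: R + T ≡ U (mod 10)] in column 3 we have R+T≡U with carry-in 0; given T=9, U=2 and digits 0,1,2,4,5,9 already taken and all letters distinct, that pins R to 3, so R=3.
Step 8. [col 4: R + U ≡ Q (mod 10)] column 4 reads R+U+carry(1)=Q with R=3, U=2; with digits 0,1,2,3,4,5,9 already taken and all letters distinct, the only value for Q is 6. So Q=6.
Step 9. [col 5: R + W ≡ N (mod 10)] column 5: given R=3, N=0, carry-in 0, and digits 0,1,2,3,4,5,6,9 already taken and all letters distinct, R+W≡N (mod 10) forces W=7. So W=7.
Step 10. [col 6: G + C ≡ R (mod 10)] from column 6 (C=4, R=3, carry-in 1, digits 0,1,2,3,4,5,6,7,9 already taken and all letters distinct): G must equal 8 ⇒ G=8.

Answer: B=1, C=4, G=8, N=0, Q=6, R=3, T=9, U=2, W=7, X=5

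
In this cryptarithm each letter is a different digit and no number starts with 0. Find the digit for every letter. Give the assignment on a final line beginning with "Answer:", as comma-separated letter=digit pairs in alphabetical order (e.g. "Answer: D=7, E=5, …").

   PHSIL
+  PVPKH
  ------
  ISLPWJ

Step 1. [I] I is the leading digit of a 6-digit sum of two 5-digit numbers; the final carry is exactly 1. So I=1.
Step 2. [col 1: L + H ≡ J (mod 10)] L=8 is one option consistent with column 1 (L + H ≡ J (mod 10), carry-in 0) — take it. So L=8.
Step 3. [col 1: L + H ≡ J (mod 10)] no forcing yet in column 1 (carry-in 0); J=4 is free and consistent — try it ⇒ J=4.
Step 4. [col 1: L + H ≡ J (mod 10)] column 1 reads L+H+carry(0)=J with L=8, J=4; with digits 1,4,8 already taken and all letters distinct, the only value for H is 6 ⇒ H=6.
Step 5. [col 2: I + K ≡ W (mod 10)] column 2 (I + K ≡ W (mod 10), carry-in 1) doesn't pin W yet; pick W=9 and continue. So W=9.
Step 6. [col 2: I + K ≡ W (mod 10)] in column 2 we have I+K≡W with carry-in 1; given I=1, W=9 and digits 1,4,6,8,9 already taken and all letters distinct, that pins K to 7, so K=7.
Step 7. [col 3: S + P ≡ P (mod 10)] from column 3 (nothing yet, carry-in 0, digits 1,4,6,7,8,9 already taken and all letters distinct): S must equal 0 ⇒ S=0.
Step 8. [col 3: S + P ≡ P (mod 10)] no forcing yet in column 3 (carry-in 0); P=5 is free and consistent — try it, so P=5.
Step 9. [col 4: H + V ≡ L (mod 10)] from column 4 (H=6, L=8, carry-in 0, digits 0,1,4,5,6,7,8,9 already taken and all letters distinct): V must equal 2, so V=2.

Answer: H=6, I=1, J=4, K=7, L=8, P=5, S=0, V=2, W=9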